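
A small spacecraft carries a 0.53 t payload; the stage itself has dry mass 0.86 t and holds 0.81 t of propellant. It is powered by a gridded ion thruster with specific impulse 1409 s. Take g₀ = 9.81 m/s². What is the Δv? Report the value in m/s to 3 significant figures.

v_e = Isp · g₀ = 1409 × 9.81 = 13822.3 m/s.
m₀ = payload + dry + propellant = 0.53 + 0.86 + 0.81 = 2.2 t.
m_f = payload + dry = 0.53 + 0.86 = 1.39 t.
From the ideal rocket equation, Δv = v_e · ln(m₀/m_f) = 13822.3 × ln(1.583) = 13822.3 × 0.4592 ≈ 6346.6 m/s.

Δv ≈ 6350 m/s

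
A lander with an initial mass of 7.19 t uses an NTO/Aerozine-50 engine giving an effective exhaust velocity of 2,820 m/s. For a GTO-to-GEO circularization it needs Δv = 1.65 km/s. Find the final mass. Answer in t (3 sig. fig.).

final mass ≈ 4.01 t

Using Δv = v_e ln(m₀/m_f): m₀/m_f = exp(Δv / v_e) = exp(1650 / 2820.0) = exp(0.5851) = 1.7952.
m_f = m₀ / 1.7952 = 7.19 / 1.7952 = 4.00512 t.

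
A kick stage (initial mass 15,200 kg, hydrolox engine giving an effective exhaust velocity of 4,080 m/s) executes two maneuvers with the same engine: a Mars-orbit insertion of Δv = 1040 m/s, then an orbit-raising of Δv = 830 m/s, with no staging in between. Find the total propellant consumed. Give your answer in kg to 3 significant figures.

total propellant consumed ≈ 5590 kg

After the first burn: m = 15200 × exp(−1040/4080.0) = 15200 × 0.77499 = 11,779.8 kg.
After the second burn: m = 11,779.8 × exp(−830/4080.0) = 11,779.8 × 0.81593 = 9,611.49 kg.
Total propellant = m₀ − m_final = 15200 − 9,611.49 = 5,588.51 kg.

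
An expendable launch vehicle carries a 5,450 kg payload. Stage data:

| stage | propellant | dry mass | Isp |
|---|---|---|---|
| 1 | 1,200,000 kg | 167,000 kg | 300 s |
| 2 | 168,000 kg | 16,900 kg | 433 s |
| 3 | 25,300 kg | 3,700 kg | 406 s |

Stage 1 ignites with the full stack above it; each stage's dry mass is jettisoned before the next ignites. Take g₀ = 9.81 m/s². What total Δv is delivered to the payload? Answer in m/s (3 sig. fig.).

Ignition mass of stage 1 = 1,200,000+167,000 + 168,000+16,900 + 25,300+3,700 + 5,450 = 1,586,350 kg.
Stage 1: m₀ = 1,586,350 kg, m_f = 1,586,350 − 1,200,000 = 386,350 kg; Δv = 300×9.81×ln(4.106) = 2943.0×1.4124 ≈ 4157 m/s.
Stage 2: m₀ = 219,350 kg, m_f = 219,350 − 168,000 = 51,350 kg; Δv = 433×9.81×ln(4.272) = 4247.7×1.4520 ≈ 6168 m/s.
Stage 3: m₀ = 34,450 kg, m_f = 34,450 − 25,300 = 9,150 kg; Δv = 406×9.81×ln(3.765) = 3982.9×1.3258 ≈ 5280 m/s.
Total Δv = 4157 + 6168 + 5280 = 15605 m/s.

Δv ≈ 15600 m/s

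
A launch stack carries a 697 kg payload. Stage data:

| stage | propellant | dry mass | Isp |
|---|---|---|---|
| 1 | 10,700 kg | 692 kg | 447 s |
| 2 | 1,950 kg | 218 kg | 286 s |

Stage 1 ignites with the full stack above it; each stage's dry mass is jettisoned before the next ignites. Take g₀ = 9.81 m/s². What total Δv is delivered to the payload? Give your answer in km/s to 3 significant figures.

Δv ≈ 9.29 km/s

Ignition mass of stage 1 = 10,700+692 + 1,950+218 + 697 = 14,257 kg.
Stage 1: m₀ = 14,257 kg, m_f = 14,257 − 10,700 = 3,557 kg; Δv = 447×9.81×ln(4.008) = 4385.1×1.3883 ≈ 6088 m/s.
Stage 2: m₀ = 2,865 kg, m_f = 2,865 − 1,950 = 915 kg; Δv = 286×9.81×ln(3.131) = 2805.7×1.1414 ≈ 3202 m/s.
Total Δv = 6088 + 3202 = 9290 m/s.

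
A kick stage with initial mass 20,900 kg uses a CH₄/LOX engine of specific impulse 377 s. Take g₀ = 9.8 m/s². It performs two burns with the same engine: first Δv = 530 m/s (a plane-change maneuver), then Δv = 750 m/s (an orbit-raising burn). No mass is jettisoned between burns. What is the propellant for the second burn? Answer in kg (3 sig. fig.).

v_e = Isp · g₀ = 377 × 9.8 = 3694.6 m/s.
After the first burn: m = 20900 × exp(−530/3694.6) = 20900 × 0.86636 = 18,106.9 kg.
After the second burn: m = 18,106.9 × exp(−750/3694.6) = 18,106.9 × 0.81628 = 14,780.3 kg.
Second-burn propellant = 18,106.9 − 14,780.3 = 3,326.6 kg.

propellant for the second burn ≈ 3330 kg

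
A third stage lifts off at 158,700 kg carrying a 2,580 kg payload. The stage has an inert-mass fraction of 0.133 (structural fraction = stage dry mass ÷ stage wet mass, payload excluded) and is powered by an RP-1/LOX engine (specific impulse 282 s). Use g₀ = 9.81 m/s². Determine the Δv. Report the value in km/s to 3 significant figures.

Stage wet mass = m₀ − payload = 158,700 − 2,580 = 156,120 kg.
Stage dry mass = ε × stage wet mass = 0.133 × 156,120 = 20,764 kg.
Burnout mass m_f = stage dry + payload = 20,764 + 2,580 = 23,344 kg.
v_e = Isp · g₀ = 282 × 9.81 = 2766.4 m/s.
Using Δv = v_e ln(m₀/m_f): Δv = v_e · ln(158,700/23,344) = 2766.4 × ln(6.798) = 2766.4 × 1.9167 ≈ 5302 m/s.

Δv ≈ 5.30 km/s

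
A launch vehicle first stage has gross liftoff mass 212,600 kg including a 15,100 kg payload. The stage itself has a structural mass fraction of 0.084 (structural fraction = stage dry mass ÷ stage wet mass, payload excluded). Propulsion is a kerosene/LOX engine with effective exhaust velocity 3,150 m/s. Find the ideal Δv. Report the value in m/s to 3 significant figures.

Stage wet mass = m₀ − payload = 212,600 − 15,100 = 197,500 kg.
Stage dry mass = ε × stage wet mass = 0.084 × 197,500 = 16,590 kg.
Burnout mass m_f = stage dry + payload = 16,590 + 15,100 = 31,690 kg.
From the ideal rocket equation, Δv = v_e · ln(212,600/31,690) = 3150.0 × ln(6.709) = 3150.0 × 1.9034 ≈ 5996 m/s.

Δv ≈ 6000 m/s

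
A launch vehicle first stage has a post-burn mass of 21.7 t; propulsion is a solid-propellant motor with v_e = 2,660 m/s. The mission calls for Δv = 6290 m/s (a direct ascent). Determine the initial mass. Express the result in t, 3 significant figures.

By the Tsiolkovsky rocket equation, m₀/m_f = exp(Δv / v_e) = exp(6290 / 2660.0) = exp(2.3647) = 10.6404.
m₀ = m_f × 10.6404 = 21.7 × 10.6404 = 230.897 t.

initial mass ≈ 231 t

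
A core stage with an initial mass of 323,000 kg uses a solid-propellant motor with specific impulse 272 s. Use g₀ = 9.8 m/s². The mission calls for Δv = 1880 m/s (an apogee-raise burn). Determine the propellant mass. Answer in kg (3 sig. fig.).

v_e = Isp · g₀ = 272 × 9.8 = 2665.6 m/s.
Rocket equation: m₀/m_f = exp(Δv / v_e) = exp(1880 / 2665.6) = exp(0.7053) = 2.0244.
m_f = 323,000 / 2.0244 = 159,553 kg, so propellant = m₀ − m_f = 323,000 − 159,553 = 163,447 kg.

propellant mass ≈ 163000 kg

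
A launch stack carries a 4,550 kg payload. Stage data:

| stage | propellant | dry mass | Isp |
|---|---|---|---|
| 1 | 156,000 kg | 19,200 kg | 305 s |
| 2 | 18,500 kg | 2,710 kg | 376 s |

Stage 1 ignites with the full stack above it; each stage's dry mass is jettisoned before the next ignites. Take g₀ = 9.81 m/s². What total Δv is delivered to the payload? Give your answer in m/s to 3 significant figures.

Δv ≈ 9150 m/s

Ignition mass of stage 1 = 156,000+19,200 + 18,500+2,710 + 4,550 = 200,960 kg.
Stage 1: m₀ = 200,960 kg, m_f = 200,960 − 156,000 = 44,960 kg; Δv = 305×9.81×ln(4.47) = 2992.1×1.4973 ≈ 4480 m/s.
Stage 2: m₀ = 25,760 kg, m_f = 25,760 − 18,500 = 7,260 kg; Δv = 376×9.81×ln(3.548) = 3688.6×1.2664 ≈ 4671 m/s.
Total Δv = 4480 + 4671 = 9151 m/s.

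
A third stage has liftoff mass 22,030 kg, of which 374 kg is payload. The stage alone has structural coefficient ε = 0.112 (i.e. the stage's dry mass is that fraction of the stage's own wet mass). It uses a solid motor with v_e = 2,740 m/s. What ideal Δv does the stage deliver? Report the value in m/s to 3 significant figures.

Stage wet mass = m₀ − payload = 22,030 − 374 = 21,656 kg.
Stage dry mass = ε × stage wet mass = 0.112 × 21,656 = 2,425.47 kg.
Burnout mass m_f = stage dry + payload = 2,425.47 + 374 = 2,799.47 kg.
Δv = v_e · ln(22,030/2,799.47) = 2740.0 × ln(7.869) = 2740.0 × 2.0630 ≈ 5653 m/s.

Δv ≈ 5650 m/s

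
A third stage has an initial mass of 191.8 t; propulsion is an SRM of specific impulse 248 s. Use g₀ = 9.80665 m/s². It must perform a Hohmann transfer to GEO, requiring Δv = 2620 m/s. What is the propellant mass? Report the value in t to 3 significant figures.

propellant mass ≈ 126 t

v_e = Isp · g₀ = 248 × 9.80665 = 2432.0 m/s.
Using Δv = v_e ln(m₀/m_f): m₀/m_f = exp(Δv / v_e) = exp(2620 / 2432.0) = exp(1.0773) = 2.9367.
m_f = 191.8 / 2.9367 = 65.3114 t, so propellant = m₀ − m_f = 191.8 − 65.3114 = 126.4886 t.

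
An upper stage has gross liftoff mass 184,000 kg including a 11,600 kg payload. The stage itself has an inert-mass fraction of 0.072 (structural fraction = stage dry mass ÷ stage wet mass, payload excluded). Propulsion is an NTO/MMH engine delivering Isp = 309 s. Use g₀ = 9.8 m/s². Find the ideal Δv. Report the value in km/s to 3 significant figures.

Stage wet mass = m₀ − payload = 184,000 − 11,600 = 172,400 kg.
Stage dry mass = ε × stage wet mass = 0.072 × 172,400 = 12,412.8 kg.
Burnout mass m_f = stage dry + payload = 12,412.8 + 11,600 = 24,012.8 kg.
v_e = Isp · g₀ = 309 × 9.8 = 3028.2 m/s.
From the ideal rocket equation, Δv = v_e · ln(184,000/24,012.8) = 3028.2 × ln(7.663) = 3028.2 × 2.0363 ≈ 6166 m/s.

Δv ≈ 6.17 km/s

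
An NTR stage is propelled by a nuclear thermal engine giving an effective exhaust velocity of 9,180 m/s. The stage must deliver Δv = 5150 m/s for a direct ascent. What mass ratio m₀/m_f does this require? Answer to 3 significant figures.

mass ratio ≈ 1.75

From the ideal rocket equation, m₀/m_f = exp(Δv / v_e) = exp(5150 / 9180.0) = exp(0.5610) = 1.7524.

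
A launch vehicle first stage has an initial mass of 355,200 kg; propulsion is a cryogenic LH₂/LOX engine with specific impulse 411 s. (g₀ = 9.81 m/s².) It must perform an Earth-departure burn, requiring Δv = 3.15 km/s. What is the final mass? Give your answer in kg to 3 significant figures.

final mass ≈ 163000 kg

v_e = Isp · g₀ = 411 × 9.81 = 4031.9 m/s.
m₀/m_f = exp(Δv / v_e) = exp(3150 / 4031.9) = exp(0.7813) = 2.1842.
m_f = m₀ / 2.1842 = 355,200 / 2.1842 = 162,622 kg.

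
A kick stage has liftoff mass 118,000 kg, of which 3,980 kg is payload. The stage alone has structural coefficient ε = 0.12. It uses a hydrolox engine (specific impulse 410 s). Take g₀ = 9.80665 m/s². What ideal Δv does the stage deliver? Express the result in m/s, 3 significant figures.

Δv ≈ 7640 m/s

Stage wet mass = m₀ − payload = 118,000 − 3,980 = 114,020 kg.
Stage dry mass = ε × stage wet mass = 0.12 × 114,020 = 13,682.4 kg.
Burnout mass m_f = stage dry + payload = 13,682.4 + 3,980 = 17,662.4 kg.
v_e = Isp · g₀ = 410 × 9.80665 = 4020.7 m/s.
Using Δv = v_e ln(m₀/m_f): Δv = v_e · ln(118,000/17,662.4) = 4020.7 × ln(6.681) = 4020.7 × 1.8992 ≈ 7636 m/s.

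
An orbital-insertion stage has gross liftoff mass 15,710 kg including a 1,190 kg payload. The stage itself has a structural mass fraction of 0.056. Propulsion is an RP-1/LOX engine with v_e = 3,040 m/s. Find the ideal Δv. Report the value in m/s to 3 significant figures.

Stage wet mass = m₀ − payload = 15,710 − 1,190 = 14,520 kg.
Stage dry mass = ε × stage wet mass = 0.056 × 14,520 = 813.12 kg.
Burnout mass m_f = stage dry + payload = 813.12 + 1,190 = 2,003.12 kg.
Using Δv = v_e ln(m₀/m_f): Δv = v_e · ln(15,710/2,003.12) = 3040.0 × ln(7.843) = 3040.0 × 2.0596 ≈ 6261 m/s.

Δv ≈ 6260 m/s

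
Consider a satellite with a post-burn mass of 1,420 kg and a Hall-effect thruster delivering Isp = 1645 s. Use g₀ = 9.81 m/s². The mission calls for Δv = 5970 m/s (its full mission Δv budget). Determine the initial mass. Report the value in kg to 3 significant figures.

initial mass ≈ 2060 kg

v_e = Isp · g₀ = 1645 × 9.81 = 16137.5 m/s.
Rocket equation: m₀/m_f = exp(Δv / v_e) = exp(5970 / 16137.5) = exp(0.3699) = 1.4477.
m₀ = m_f × 1.4477 = 1,420 × 1.4477 = 2,055.73 kg.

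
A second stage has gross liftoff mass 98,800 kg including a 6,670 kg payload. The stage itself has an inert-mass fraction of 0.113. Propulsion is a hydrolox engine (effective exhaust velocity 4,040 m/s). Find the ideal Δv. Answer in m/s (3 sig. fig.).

Stage wet mass = m₀ − payload = 98,800 − 6,670 = 92,130 kg.
Stage dry mass = ε × stage wet mass = 0.113 × 92,130 = 10,410.7 kg.
Burnout mass m_f = stage dry + payload = 10,410.7 + 6,670 = 17,080.7 kg.
From the ideal rocket equation, Δv = v_e · ln(98,800/17,080.7) = 4040.0 × ln(5.784) = 4040.0 × 1.7551 ≈ 7091 m/s.

Δv ≈ 7090 m/s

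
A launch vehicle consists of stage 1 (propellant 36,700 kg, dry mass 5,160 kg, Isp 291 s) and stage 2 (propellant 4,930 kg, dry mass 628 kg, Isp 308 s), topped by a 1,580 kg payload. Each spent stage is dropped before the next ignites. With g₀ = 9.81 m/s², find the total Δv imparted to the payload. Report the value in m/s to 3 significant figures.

Δv ≈ 7490 m/s

Ignition mass of stage 1 = 36,700+5,160 + 4,930+628 + 1,580 = 48,998 kg.
Stage 1: m₀ = 48,998 kg, m_f = 48,998 − 36,700 = 12,298 kg; Δv = 291×9.81×ln(3.984) = 2854.7×1.3823 ≈ 3946 m/s.
Stage 2: m₀ = 7,138 kg, m_f = 7,138 − 4,930 = 2,208 kg; Δv = 308×9.81×ln(3.233) = 3021.5×1.1733 ≈ 3545 m/s.
Total Δv = 3946 + 3545 = 7491 m/s.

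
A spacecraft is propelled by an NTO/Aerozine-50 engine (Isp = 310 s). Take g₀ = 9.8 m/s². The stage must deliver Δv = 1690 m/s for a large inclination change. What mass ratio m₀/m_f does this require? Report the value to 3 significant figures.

mass ratio ≈ 1.74

v_e = Isp · g₀ = 310 × 9.8 = 3038.0 m/s.
Rocket equation: m₀/m_f = exp(Δv / v_e) = exp(1690 / 3038.0) = exp(0.5563) = 1.7442.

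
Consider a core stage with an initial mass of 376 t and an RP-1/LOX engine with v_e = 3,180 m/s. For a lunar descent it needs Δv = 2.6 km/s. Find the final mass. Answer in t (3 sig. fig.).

final mass ≈ 166 t

From the ideal rocket equation, m₀/m_f = exp(Δv / v_e) = exp(2600 / 3180.0) = exp(0.8176) = 2.2651.
m_f = m₀ / 2.2651 = 376 / 2.2651 = 165.997 t.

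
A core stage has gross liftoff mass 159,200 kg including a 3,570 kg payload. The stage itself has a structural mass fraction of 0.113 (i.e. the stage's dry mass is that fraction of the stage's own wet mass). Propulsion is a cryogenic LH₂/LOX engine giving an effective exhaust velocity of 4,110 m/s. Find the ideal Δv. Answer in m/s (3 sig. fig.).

Stage wet mass = m₀ − payload = 159,200 − 3,570 = 155,630 kg.
Stage dry mass = ε × stage wet mass = 0.113 × 155,630 = 17,586.2 kg.
Burnout mass m_f = stage dry + payload = 17,586.2 + 3,570 = 21,156.2 kg.
From the ideal rocket equation, Δv = v_e · ln(159,200/21,156.2) = 4110.0 × ln(7.525) = 4110.0 × 2.0182 ≈ 8295 m/s.

Δv ≈ 8290 m/s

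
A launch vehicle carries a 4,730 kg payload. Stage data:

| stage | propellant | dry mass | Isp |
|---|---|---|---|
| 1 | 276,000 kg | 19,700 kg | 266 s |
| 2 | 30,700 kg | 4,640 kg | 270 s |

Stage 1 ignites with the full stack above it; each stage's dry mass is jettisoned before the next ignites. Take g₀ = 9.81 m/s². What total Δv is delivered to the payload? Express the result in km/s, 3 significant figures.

Ignition mass of stage 1 = 276,000+19,700 + 30,700+4,640 + 4,730 = 335,770 kg.
Stage 1: m₀ = 335,770 kg, m_f = 335,770 − 276,000 = 59,770 kg; Δv = 266×9.81×ln(5.618) = 2609.5×1.7259 ≈ 4504 m/s.
Stage 2: m₀ = 40,070 kg, m_f = 40,070 − 30,700 = 9,370 kg; Δv = 270×9.81×ln(4.276) = 2648.7×1.4531 ≈ 3849 m/s.
Total Δv = 4504 + 3849 = 8353 m/s.

Δv ≈ 8.35 km/s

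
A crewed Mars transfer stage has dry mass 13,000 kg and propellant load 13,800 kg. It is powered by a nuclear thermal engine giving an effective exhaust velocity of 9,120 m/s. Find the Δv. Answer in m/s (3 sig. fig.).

m₀ = m_dry + m_prop = 13,000 + 13,800 = 26,800 kg.
Δv = v_e · ln(m₀/m_f) = 9120.0 × ln(2.062) = 9120.0 × 0.7235 ≈ 6597.9 m/s.

Δv ≈ 6600 m/s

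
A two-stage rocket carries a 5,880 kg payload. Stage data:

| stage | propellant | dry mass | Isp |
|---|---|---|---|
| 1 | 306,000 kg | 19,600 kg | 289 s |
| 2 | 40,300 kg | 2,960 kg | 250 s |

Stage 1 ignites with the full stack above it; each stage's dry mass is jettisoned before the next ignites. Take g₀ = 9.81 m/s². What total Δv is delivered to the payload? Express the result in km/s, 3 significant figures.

Ignition mass of stage 1 = 306,000+19,600 + 40,300+2,960 + 5,880 = 374,740 kg.
Stage 1: m₀ = 374,740 kg, m_f = 374,740 − 306,000 = 68,740 kg; Δv = 289×9.81×ln(5.452) = 2835.1×1.6959 ≈ 4808 m/s.
Stage 2: m₀ = 49,140 kg, m_f = 49,140 − 40,300 = 8,840 kg; Δv = 250×9.81×ln(5.559) = 2452.5×1.7154 ≈ 4207 m/s.
Total Δv = 4808 + 4207 = 9015 m/s.

Δv ≈ 9.02 km/s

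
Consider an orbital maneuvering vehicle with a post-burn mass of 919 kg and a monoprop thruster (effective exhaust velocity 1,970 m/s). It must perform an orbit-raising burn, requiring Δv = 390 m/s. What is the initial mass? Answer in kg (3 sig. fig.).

By the Tsiolkovsky rocket equation, m₀/m_f = exp(Δv / v_e) = exp(390 / 1970.0) = exp(0.1980) = 1.2189.
m₀ = m_f × 1.2189 = 919 × 1.2189 = 1,120.17 kg.

initial mass ≈ 1120 kg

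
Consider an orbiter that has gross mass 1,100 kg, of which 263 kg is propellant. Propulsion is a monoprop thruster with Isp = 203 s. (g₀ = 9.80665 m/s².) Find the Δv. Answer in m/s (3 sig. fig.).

Δv ≈ 544 m/s

v_e = Isp · g₀ = 203 × 9.80665 = 1990.7 m/s.
m_f = m₀ − m_prop = 1,100 − 263 = 837 kg.
Rocket equation: Δv = v_e · ln(m₀/m_f) = 1990.7 × ln(1.314) = 1990.7 × 0.2732 ≈ 544.0 m/s.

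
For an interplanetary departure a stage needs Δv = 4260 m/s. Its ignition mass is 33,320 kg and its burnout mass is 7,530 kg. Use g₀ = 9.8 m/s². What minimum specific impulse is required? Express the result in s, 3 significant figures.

ln(m₀/m_f) = ln(33320/7530) = ln(4.425) = 1.4873.
Using Δv = v_e ln(m₀/m_f): v_e = Δv / ln(m₀/m_f) = 4260 / 1.4873 = 2864.3 m/s.
Isp = v_e / g₀ = 2864.3 / 9.8 = 292.3 s.

Isp ≈ 292 s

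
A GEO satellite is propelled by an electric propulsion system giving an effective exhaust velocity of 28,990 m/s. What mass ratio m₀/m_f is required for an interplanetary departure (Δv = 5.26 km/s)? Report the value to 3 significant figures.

m₀/m_f = exp(Δv / v_e) = exp(5260 / 28990.0) = exp(0.1814) = 1.1989.

mass ratio ≈ 1.20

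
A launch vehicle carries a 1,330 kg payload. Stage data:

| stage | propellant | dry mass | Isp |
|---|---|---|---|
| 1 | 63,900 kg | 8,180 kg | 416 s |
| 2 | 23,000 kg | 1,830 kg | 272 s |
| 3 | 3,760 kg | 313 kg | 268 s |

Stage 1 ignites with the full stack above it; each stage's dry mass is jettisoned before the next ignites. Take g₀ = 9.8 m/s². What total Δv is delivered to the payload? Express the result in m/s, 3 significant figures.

Δv ≈ 10900 m/s

Ignition mass of stage 1 = 63,900+8,180 + 23,000+1,830 + 3,760+313 + 1,330 = 102,313 kg.
Stage 1: m₀ = 102,313 kg, m_f = 102,313 − 63,900 = 38,413 kg; Δv = 416×9.8×ln(2.663) = 4076.8×0.9796 ≈ 3994 m/s.
Stage 2: m₀ = 30,233 kg, m_f = 30,233 − 23,000 = 7,233 kg; Δv = 272×9.8×ln(4.18) = 2665.6×1.4303 ≈ 3813 m/s.
Stage 3: m₀ = 5,403 kg, m_f = 5,403 − 3,760 = 1,643 kg; Δv = 268×9.8×ln(3.288) = 2626.4×1.1904 ≈ 3127 m/s.
Total Δv = 3994 + 3813 + 3127 = 10934 m/s.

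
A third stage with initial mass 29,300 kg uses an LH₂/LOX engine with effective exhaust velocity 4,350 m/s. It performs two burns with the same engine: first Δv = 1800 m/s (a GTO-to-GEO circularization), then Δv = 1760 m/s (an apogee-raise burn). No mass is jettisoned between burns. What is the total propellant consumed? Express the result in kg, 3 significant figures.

total propellant consumed ≈ 16400 kg

After the first burn: m = 29300 × exp(−1800/4350.0) = 29300 × 0.66114 = 19,371.4 kg.
After the second burn: m = 19,371.4 × exp(−1760/4350.0) = 19,371.4 × 0.66725 = 12,925.6 kg.
Total propellant = m₀ − m_final = 29300 − 12,925.6 = 16,374.4 kg.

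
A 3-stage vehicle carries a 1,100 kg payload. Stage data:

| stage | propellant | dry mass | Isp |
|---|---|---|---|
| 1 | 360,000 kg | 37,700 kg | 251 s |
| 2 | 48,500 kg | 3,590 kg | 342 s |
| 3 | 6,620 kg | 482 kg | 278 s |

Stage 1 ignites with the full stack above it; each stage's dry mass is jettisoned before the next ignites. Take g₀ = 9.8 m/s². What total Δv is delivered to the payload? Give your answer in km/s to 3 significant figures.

Ignition mass of stage 1 = 360,000+37,700 + 48,500+3,590 + 6,620+482 + 1,100 = 457,992 kg.
Stage 1: m₀ = 457,992 kg, m_f = 457,992 − 360,000 = 97,992 kg; Δv = 251×9.8×ln(4.674) = 2459.8×1.5420 ≈ 3793 m/s.
Stage 2: m₀ = 60,292 kg, m_f = 60,292 − 48,500 = 11,792 kg; Δv = 342×9.8×ln(5.113) = 3351.6×1.6318 ≈ 5469 m/s.
Stage 3: m₀ = 8,202 kg, m_f = 8,202 − 6,620 = 1,582 kg; Δv = 278×9.8×ln(5.185) = 2724.4×1.6457 ≈ 4484 m/s.
Total Δv = 3793 + 5469 + 4484 = 13746 m/s.

Δv ≈ 13.7 km/s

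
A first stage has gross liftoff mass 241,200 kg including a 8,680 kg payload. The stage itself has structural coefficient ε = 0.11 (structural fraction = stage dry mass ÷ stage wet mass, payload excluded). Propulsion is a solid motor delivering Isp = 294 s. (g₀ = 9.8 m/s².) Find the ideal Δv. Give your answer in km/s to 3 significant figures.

Stage wet mass = m₀ − payload = 241,200 − 8,680 = 232,520 kg.
Stage dry mass = ε × stage wet mass = 0.11 × 232,520 = 25,577.2 kg.
Burnout mass m_f = stage dry + payload = 25,577.2 + 8,680 = 34,257.2 kg.
v_e = Isp · g₀ = 294 × 9.8 = 2881.2 m/s.
By the Tsiolkovsky rocket equation, Δv = v_e · ln(241,200/34,257.2) = 2881.2 × ln(7.041) = 2881.2 × 1.9517 ≈ 5623 m/s.

Δv ≈ 5.62 km/s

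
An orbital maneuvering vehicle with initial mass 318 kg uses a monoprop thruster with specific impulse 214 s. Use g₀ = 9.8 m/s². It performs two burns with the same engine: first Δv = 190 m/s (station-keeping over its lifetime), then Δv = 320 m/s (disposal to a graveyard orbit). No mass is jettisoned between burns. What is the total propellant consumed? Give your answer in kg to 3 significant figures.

v_e = Isp · g₀ = 214 × 9.8 = 2097.2 m/s.
After the first burn: m = 318 × exp(−190/2097.2) = 318 × 0.91339 = 290.458 kg.
After the second burn: m = 290.458 × exp(−320/2097.2) = 290.458 × 0.85849 = 249.355 kg.
Total propellant = m₀ − m_final = 318 − 249.355 = 68.645 kg.

total propellant consumed ≈ 68.6 kg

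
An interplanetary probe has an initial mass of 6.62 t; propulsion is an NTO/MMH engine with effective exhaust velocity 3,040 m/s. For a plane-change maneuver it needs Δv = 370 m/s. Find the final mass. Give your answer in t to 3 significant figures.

final mass ≈ 5.86 t

m₀/m_f = exp(Δv / v_e) = exp(370 / 3040.0) = exp(0.1217) = 1.1294.
m_f = m₀ / 1.1294 = 6.62 / 1.1294 = 5.86152 t.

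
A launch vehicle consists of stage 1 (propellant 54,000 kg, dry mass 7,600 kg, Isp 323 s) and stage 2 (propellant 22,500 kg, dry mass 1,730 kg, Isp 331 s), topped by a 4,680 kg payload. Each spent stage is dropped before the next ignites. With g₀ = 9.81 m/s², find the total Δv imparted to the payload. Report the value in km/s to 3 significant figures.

Ignition mass of stage 1 = 54,000+7,600 + 22,500+1,730 + 4,680 = 90,510 kg.
Stage 1: m₀ = 90,510 kg, m_f = 90,510 − 54,000 = 36,510 kg; Δv = 323×9.81×ln(2.479) = 3168.6×0.9079 ≈ 2877 m/s.
Stage 2: m₀ = 28,910 kg, m_f = 28,910 − 22,500 = 6,410 kg; Δv = 331×9.81×ln(4.51) = 3247.1×1.5063 ≈ 4891 m/s.
Total Δv = 2877 + 4891 = 7768 m/s.

Δv ≈ 7.77 km/s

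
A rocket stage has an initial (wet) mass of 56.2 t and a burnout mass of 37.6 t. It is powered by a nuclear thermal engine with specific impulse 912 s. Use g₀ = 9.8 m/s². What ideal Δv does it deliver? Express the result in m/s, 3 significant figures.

v_e = Isp · g₀ = 912 × 9.8 = 8937.6 m/s.
By the Tsiolkovsky rocket equation, Δv = v_e · ln(m₀/m_f) = 8937.6 × ln(1.495) = 8937.6 × 0.4019 ≈ 3592.1 m/s.

Δv ≈ 3590 m/s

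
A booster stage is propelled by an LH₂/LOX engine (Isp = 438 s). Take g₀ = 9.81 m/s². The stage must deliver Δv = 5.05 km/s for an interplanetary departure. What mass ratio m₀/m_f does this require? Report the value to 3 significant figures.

mass ratio ≈ 3.24

v_e = Isp · g₀ = 438 × 9.81 = 4296.8 m/s.
m₀/m_f = exp(Δv / v_e) = exp(5050 / 4296.8) = exp(1.1753) = 3.2391.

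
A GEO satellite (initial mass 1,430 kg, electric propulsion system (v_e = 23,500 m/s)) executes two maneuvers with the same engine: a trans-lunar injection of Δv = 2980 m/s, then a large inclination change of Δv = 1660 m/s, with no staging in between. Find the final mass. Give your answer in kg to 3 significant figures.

final mass ≈ 1170 kg

After the first burn: m = 1430 × exp(−2980/23500.0) = 1430 × 0.88090 = 1,259.69 kg.
After the second burn: m = 1,259.69 × exp(−1660/23500.0) = 1,259.69 × 0.93180 = 1,173.78 kg.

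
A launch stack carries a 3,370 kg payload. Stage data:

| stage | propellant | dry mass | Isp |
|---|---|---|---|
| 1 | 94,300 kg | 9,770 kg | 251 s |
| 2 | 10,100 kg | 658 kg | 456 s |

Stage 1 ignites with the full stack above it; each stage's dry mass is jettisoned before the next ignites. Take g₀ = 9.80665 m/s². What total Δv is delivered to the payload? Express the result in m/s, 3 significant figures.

Ignition mass of stage 1 = 94,300+9,770 + 10,100+658 + 3,370 = 118,198 kg.
Stage 1: m₀ = 118,198 kg, m_f = 118,198 − 94,300 = 23,898 kg; Δv = 251×9.80665×ln(4.946) = 2461.5×1.5986 ≈ 3935 m/s.
Stage 2: m₀ = 14,128 kg, m_f = 14,128 − 10,100 = 4,028 kg; Δv = 456×9.80665×ln(3.507) = 4471.8×1.2549 ≈ 5612 m/s.
Total Δv = 3935 + 5612 = 9547 m/s.

Δv ≈ 9550 m/s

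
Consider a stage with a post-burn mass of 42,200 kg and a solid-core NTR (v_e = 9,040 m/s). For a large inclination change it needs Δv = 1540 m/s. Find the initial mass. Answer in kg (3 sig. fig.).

initial mass ≈ 50000 kg

m₀/m_f = exp(Δv / v_e) = exp(1540 / 9040.0) = exp(0.1704) = 1.1857.
m₀ = m_f × 1.1857 = 42,200 × 1.1857 = 50,036.5 kg.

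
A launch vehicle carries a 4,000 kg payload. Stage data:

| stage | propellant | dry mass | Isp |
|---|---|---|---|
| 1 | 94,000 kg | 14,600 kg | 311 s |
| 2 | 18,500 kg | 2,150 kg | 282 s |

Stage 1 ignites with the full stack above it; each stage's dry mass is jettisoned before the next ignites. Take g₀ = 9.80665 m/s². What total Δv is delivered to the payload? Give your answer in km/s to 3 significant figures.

Δv ≈ 7.57 km/s

Ignition mass of stage 1 = 94,000+14,600 + 18,500+2,150 + 4,000 = 133,250 kg.
Stage 1: m₀ = 133,250 kg, m_f = 133,250 − 94,000 = 39,250 kg; Δv = 311×9.80665×ln(3.395) = 3049.9×1.2223 ≈ 3728 m/s.
Stage 2: m₀ = 24,650 kg, m_f = 24,650 − 18,500 = 6,150 kg; Δv = 282×9.80665×ln(4.008) = 2765.5×1.3883 ≈ 3839 m/s.
Total Δv = 3728 + 3839 = 7567 m/s.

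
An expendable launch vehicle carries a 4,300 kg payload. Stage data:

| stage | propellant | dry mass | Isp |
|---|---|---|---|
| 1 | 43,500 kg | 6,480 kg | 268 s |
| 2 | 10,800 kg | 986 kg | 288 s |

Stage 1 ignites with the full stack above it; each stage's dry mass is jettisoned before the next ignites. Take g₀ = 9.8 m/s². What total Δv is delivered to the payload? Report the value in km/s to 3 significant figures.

Δv ≈ 5.96 km/s

Ignition mass of stage 1 = 43,500+6,480 + 10,800+986 + 4,300 = 66,066 kg.
Stage 1: m₀ = 66,066 kg, m_f = 66,066 − 43,500 = 22,566 kg; Δv = 268×9.8×ln(2.928) = 2626.4×1.0742 ≈ 2821 m/s.
Stage 2: m₀ = 16,086 kg, m_f = 16,086 − 10,800 = 5,286 kg; Δv = 288×9.8×ln(3.043) = 2822.4×1.1129 ≈ 3141 m/s.
Total Δv = 2821 + 3141 = 5962 m/s.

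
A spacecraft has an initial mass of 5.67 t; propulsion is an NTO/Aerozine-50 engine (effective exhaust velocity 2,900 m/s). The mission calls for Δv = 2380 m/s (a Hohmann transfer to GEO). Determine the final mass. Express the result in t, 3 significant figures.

final mass ≈ 2.50 t

Rocket equation: m₀/m_f = exp(Δv / v_e) = exp(2380 / 2900.0) = exp(0.8207) = 2.2721.
m_f = m₀ / 2.2721 = 5.67 / 2.2721 = 2.49549 t.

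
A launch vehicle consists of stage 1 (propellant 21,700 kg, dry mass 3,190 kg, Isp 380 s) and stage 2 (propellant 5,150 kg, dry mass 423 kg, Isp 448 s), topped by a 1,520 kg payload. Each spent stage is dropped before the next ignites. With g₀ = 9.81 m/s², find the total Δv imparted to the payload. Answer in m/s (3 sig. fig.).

Δv ≈ 9920 m/s

Ignition mass of stage 1 = 21,700+3,190 + 5,150+423 + 1,520 = 31,983 kg.
Stage 1: m₀ = 31,983 kg, m_f = 31,983 − 21,700 = 10,283 kg; Δv = 380×9.81×ln(3.11) = 3727.8×1.1347 ≈ 4230 m/s.
Stage 2: m₀ = 7,093 kg, m_f = 7,093 − 5,150 = 1,943 kg; Δv = 448×9.81×ln(3.651) = 4394.9×1.2949 ≈ 5691 m/s.
Total Δv = 4230 + 5691 = 9921 m/s.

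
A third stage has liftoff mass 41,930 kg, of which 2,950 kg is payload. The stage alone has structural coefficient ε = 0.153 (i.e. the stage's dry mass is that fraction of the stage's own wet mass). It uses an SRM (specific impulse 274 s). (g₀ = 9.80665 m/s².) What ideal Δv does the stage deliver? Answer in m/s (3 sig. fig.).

Stage wet mass = m₀ − payload = 41,930 − 2,950 = 38,980 kg.
Stage dry mass = ε × stage wet mass = 0.153 × 38,980 = 5,963.94 kg.
Burnout mass m_f = stage dry + payload = 5,963.94 + 2,950 = 8,913.94 kg.
v_e = Isp · g₀ = 274 × 9.80665 = 2687.0 m/s.
Δv = v_e · ln(41,930/8,913.94) = 2687.0 × ln(4.704) = 2687.0 × 1.5484 ≈ 4161 m/s.

Δv ≈ 4160 m/s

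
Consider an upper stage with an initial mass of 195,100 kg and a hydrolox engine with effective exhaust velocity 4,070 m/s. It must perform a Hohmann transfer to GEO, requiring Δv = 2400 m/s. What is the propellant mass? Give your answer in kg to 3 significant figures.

propellant mass ≈ 86900 kg

m₀/m_f = exp(Δv / v_e) = exp(2400 / 4070.0) = exp(0.5897) = 1.8034.
m_f = 195,100 / 1.8034 = 108,185 kg, so propellant = m₀ − m_f = 195,100 − 108,185 = 86,915 kg.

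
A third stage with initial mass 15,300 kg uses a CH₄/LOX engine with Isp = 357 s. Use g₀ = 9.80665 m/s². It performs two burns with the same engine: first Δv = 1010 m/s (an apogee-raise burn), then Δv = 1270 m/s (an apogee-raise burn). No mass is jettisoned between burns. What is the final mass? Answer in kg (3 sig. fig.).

final mass ≈ 7980 kg

v_e = Isp · g₀ = 357 × 9.80665 = 3501.0 m/s.
After the first burn: m = 15300 × exp(−1010/3501.0) = 15300 × 0.74939 = 11,465.7 kg.
After the second burn: m = 11,465.7 × exp(−1270/3501.0) = 11,465.7 × 0.69576 = 7,977.38 kg.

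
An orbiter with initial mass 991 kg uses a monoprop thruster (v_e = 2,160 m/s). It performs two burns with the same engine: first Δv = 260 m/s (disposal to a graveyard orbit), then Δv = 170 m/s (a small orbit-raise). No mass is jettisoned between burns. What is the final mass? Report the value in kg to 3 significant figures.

final mass ≈ 812 kg

After the first burn: m = 991 × exp(−260/2160.0) = 991 × 0.88659 = 878.611 kg.
After the second burn: m = 878.611 × exp(−170/2160.0) = 878.611 × 0.92431 = 812.109 kg.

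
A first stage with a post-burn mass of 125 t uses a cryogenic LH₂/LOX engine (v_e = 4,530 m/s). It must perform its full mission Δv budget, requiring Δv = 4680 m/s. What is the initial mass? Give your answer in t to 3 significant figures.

By the Tsiolkovsky rocket equation, m₀/m_f = exp(Δv / v_e) = exp(4680 / 4530.0) = exp(1.0331) = 2.8098.
m₀ = m_f × 2.8098 = 125 × 2.8098 = 351.225 t.

initial mass ≈ 351 t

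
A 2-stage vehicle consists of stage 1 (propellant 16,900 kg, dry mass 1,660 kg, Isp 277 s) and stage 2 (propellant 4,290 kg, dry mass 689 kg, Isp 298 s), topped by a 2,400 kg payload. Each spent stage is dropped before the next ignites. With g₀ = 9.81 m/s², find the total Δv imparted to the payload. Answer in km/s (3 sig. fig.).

Δv ≈ 5.41 km/s

Ignition mass of stage 1 = 16,900+1,660 + 4,290+689 + 2,400 = 25,939 kg.
Stage 1: m₀ = 25,939 kg, m_f = 25,939 − 16,900 = 9,039 kg; Δv = 277×9.81×ln(2.87) = 2717.4×1.0542 ≈ 2865 m/s.
Stage 2: m₀ = 7,379 kg, m_f = 7,379 − 4,290 = 3,089 kg; Δv = 298×9.81×ln(2.389) = 2923.4×0.8708 ≈ 2546 m/s.
Total Δv = 2865 + 2546 = 5411 m/s.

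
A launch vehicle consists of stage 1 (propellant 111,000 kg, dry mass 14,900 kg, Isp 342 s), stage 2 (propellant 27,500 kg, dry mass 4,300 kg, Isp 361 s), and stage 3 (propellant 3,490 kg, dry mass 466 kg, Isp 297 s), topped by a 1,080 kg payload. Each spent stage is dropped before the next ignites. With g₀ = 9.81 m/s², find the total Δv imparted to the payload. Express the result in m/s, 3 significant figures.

Δv ≈ 12100 m/s

Ignition mass of stage 1 = 111,000+14,900 + 27,500+4,300 + 3,490+466 + 1,080 = 162,736 kg.
Stage 1: m₀ = 162,736 kg, m_f = 162,736 − 111,000 = 51,736 kg; Δv = 342×9.81×ln(3.146) = 3355.0×1.1460 ≈ 3845 m/s.
Stage 2: m₀ = 36,836 kg, m_f = 36,836 − 27,500 = 9,336 kg; Δv = 361×9.81×ln(3.946) = 3541.4×1.3726 ≈ 4861 m/s.
Stage 3: m₀ = 5,036 kg, m_f = 5,036 − 3,490 = 1,546 kg; Δv = 297×9.81×ln(3.257) = 2913.6×1.1809 ≈ 3441 m/s.
Total Δv = 3845 + 4861 + 3441 = 12147 m/s.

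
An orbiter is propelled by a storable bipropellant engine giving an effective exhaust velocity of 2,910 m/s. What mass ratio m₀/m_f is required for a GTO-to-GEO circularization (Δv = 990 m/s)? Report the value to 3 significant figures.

mass ratio ≈ 1.41

By the Tsiolkovsky rocket equation, m₀/m_f = exp(Δv / v_e) = exp(990 / 2910.0) = exp(0.3402) = 1.4052.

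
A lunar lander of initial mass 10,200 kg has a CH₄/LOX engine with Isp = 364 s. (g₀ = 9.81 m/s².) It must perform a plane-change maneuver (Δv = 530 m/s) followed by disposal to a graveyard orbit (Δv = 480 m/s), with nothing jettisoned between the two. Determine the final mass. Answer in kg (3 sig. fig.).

v_e = Isp · g₀ = 364 × 9.81 = 3570.8 m/s.
After the first burn: m = 10200 × exp(−530/3570.8) = 10200 × 0.86207 = 8,793.11 kg.
After the second burn: m = 8,793.11 × exp(−480/3570.8) = 8,793.11 × 0.87422 = 7,687.11 kg.

final mass ≈ 7690 kg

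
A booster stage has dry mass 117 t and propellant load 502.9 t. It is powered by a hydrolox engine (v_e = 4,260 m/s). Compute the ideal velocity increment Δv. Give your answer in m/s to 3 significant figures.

Δv ≈ 7100 m/s

m₀ = m_dry + m_prop = 117 + 502.9 = 619.9 t.
Using Δv = v_e ln(m₀/m_f): Δv = v_e · ln(m₀/m_f) = 4260.0 × ln(5.298) = 4260.0 × 1.6674 ≈ 7103.1 m/s.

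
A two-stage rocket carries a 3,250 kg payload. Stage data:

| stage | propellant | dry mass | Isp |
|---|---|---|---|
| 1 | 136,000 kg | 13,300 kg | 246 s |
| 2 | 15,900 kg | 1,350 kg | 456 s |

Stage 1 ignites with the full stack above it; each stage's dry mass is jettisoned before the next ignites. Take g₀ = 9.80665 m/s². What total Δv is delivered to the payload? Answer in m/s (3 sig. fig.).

Ignition mass of stage 1 = 136,000+13,300 + 15,900+1,350 + 3,250 = 169,800 kg.
Stage 1: m₀ = 169,800 kg, m_f = 169,800 − 136,000 = 33,800 kg; Δv = 246×9.80665×ln(5.024) = 2412.4×1.6142 ≈ 3894 m/s.
Stage 2: m₀ = 20,500 kg, m_f = 20,500 − 15,900 = 4,600 kg; Δv = 456×9.80665×ln(4.457) = 4471.8×1.4944 ≈ 6683 m/s.
Total Δv = 3894 + 6683 = 10577 m/s.

Δv ≈ 10600 m/s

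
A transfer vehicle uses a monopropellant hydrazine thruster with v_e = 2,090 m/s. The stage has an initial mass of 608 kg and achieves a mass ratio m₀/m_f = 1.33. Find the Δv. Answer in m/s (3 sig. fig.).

Δv ≈ 596 m/s

Δv = v_e · ln(1.33) = 2090.0 × 0.2852 ≈ 596.0 m/s.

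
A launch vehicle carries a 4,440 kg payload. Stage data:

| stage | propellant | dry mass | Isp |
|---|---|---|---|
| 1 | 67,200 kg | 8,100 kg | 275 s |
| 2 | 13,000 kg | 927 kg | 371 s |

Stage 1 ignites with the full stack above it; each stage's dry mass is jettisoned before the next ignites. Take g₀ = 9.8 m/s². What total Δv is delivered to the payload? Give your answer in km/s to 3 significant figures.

Ignition mass of stage 1 = 67,200+8,100 + 13,000+927 + 4,440 = 93,667 kg.
Stage 1: m₀ = 93,667 kg, m_f = 93,667 − 67,200 = 26,467 kg; Δv = 275×9.8×ln(3.539) = 2695.0×1.2638 ≈ 3406 m/s.
Stage 2: m₀ = 18,367 kg, m_f = 18,367 − 13,000 = 5,367 kg; Δv = 371×9.8×ln(3.422) = 3635.8×1.2303 ≈ 4473 m/s.
Total Δv = 3406 + 4473 = 7879 m/s.

Δv ≈ 7.88 km/s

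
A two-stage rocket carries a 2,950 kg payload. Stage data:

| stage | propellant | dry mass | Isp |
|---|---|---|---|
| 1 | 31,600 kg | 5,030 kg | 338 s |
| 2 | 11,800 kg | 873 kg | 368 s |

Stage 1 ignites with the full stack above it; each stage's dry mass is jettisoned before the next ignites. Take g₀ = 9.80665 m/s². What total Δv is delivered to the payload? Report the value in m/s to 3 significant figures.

Ignition mass of stage 1 = 31,600+5,030 + 11,800+873 + 2,950 = 52,253 kg.
Stage 1: m₀ = 52,253 kg, m_f = 52,253 − 31,600 = 20,653 kg; Δv = 338×9.80665×ln(2.53) = 3314.6×0.9282 ≈ 3077 m/s.
Stage 2: m₀ = 15,623 kg, m_f = 15,623 − 11,800 = 3,823 kg; Δv = 368×9.80665×ln(4.087) = 3608.8×1.4077 ≈ 5080 m/s.
Total Δv = 3077 + 5080 = 8157 m/s.

Δv ≈ 8160 m/s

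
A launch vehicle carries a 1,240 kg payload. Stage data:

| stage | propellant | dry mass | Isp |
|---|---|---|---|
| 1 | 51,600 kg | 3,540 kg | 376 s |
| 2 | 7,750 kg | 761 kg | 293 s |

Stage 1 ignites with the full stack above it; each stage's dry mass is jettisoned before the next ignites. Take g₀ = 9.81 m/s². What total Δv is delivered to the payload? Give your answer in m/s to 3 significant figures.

Δv ≈ 10400 m/s

Ignition mass of stage 1 = 51,600+3,540 + 7,750+761 + 1,240 = 64,891 kg.
Stage 1: m₀ = 64,891 kg, m_f = 64,891 − 51,600 = 13,291 kg; Δv = 376×9.81×ln(4.882) = 3688.6×1.5856 ≈ 5849 m/s.
Stage 2: m₀ = 9,751 kg, m_f = 9,751 − 7,750 = 2,001 kg; Δv = 293×9.81×ln(4.873) = 2874.3×1.5837 ≈ 4552 m/s.
Total Δv = 5849 + 4552 = 10401 m/s.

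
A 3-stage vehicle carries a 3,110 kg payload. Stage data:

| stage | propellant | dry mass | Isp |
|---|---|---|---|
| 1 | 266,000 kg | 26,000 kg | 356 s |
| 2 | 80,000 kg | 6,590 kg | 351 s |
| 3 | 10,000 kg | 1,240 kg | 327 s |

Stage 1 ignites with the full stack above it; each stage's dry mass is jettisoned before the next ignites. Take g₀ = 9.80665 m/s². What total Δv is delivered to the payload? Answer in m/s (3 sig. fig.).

Δv ≈ 13200 m/s

Ignition mass of stage 1 = 266,000+26,000 + 80,000+6,590 + 10,000+1,240 + 3,110 = 392,940 kg.
Stage 1: m₀ = 392,940 kg, m_f = 392,940 − 266,000 = 126,940 kg; Δv = 356×9.80665×ln(3.095) = 3491.2×1.1299 ≈ 3945 m/s.
Stage 2: m₀ = 100,940 kg, m_f = 100,940 − 80,000 = 20,940 kg; Δv = 351×9.80665×ln(4.82) = 3442.1×1.5729 ≈ 5414 m/s.
Stage 3: m₀ = 14,350 kg, m_f = 14,350 − 10,000 = 4,350 kg; Δv = 327×9.80665×ln(3.299) = 3206.8×1.1936 ≈ 3828 m/s.
Total Δv = 3945 + 5414 + 3828 = 13187 m/s.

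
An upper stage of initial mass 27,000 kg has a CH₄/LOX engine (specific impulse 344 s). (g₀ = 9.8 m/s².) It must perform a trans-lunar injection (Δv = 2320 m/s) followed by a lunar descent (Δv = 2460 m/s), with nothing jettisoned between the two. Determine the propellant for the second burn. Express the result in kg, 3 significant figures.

v_e = Isp · g₀ = 344 × 9.8 = 3371.2 m/s.
After the first burn: m = 27000 × exp(−2320/3371.2) = 27000 × 0.50249 = 13,567.2 kg.
After the second burn: m = 13,567.2 × exp(−2460/3371.2) = 13,567.2 × 0.48205 = 6,540.07 kg.
Second-burn propellant = 13,567.2 − 6,540.07 = 7,027.13 kg.

propellant for the second burn ≈ 7030 kg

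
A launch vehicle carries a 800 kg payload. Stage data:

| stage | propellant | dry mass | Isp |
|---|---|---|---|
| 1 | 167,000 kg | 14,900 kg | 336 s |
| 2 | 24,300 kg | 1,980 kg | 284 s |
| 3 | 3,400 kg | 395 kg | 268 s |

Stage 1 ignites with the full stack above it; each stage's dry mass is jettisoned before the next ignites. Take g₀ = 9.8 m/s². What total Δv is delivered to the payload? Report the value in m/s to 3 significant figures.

Δv ≈ 12900 m/s

Ignition mass of stage 1 = 167,000+14,900 + 24,300+1,980 + 3,400+395 + 800 = 212,775 kg.
Stage 1: m₀ = 212,775 kg, m_f = 212,775 − 167,000 = 45,775 kg; Δv = 336×9.8×ln(4.648) = 3292.8×1.5365 ≈ 5059 m/s.
Stage 2: m₀ = 30,875 kg, m_f = 30,875 − 24,300 = 6,575 kg; Δv = 284×9.8×ln(4.696) = 2783.2×1.5467 ≈ 4305 m/s.
Stage 3: m₀ = 4,595 kg, m_f = 4,595 − 3,400 = 1,195 kg; Δv = 268×9.8×ln(3.845) = 2626.4×1.3468 ≈ 3537 m/s.
Total Δv = 5059 + 4305 + 3537 = 12901 m/s.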